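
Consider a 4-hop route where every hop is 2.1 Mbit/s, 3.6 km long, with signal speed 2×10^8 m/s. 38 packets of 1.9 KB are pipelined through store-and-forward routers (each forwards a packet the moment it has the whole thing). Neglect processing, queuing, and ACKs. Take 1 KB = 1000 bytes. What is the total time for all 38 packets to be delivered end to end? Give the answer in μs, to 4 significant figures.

Per-hop transmission t_tx = L/R = 15200/2100000 = 7238.1 μs.
Per-hop propagation t_prop = 3600/200000000 = 18 μs.
Pipeline fill: first packet needs 4·t_tx to clear all hops; remaining 37 packets each add one t_tx.
Total = (4+38-1)·t_tx + 4·t_prop = 41·7238.1 + 4·18 = 296800 μs.

296800 μs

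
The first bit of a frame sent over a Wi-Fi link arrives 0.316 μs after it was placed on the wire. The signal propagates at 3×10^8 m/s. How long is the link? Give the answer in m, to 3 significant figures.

94.8 m

d = s × t_prop = 300000000 × 3.16e-07 = 94.8 m.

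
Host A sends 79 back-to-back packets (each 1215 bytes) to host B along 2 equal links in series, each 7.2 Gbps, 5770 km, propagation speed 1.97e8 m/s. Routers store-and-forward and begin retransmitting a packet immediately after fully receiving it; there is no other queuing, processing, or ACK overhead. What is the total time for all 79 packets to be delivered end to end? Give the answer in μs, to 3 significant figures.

Per-hop transmission t_tx = L/R = 9720/7200000000 = 1.35 μs.
Per-hop propagation t_prop = 5770000/197000000 = 29289.3 μs.
Pipeline fill: first packet needs 2·t_tx to clear all hops; remaining 78 packets each add one t_tx.
Total = (2+79-1)·t_tx + 2·t_prop = 80·1.35 + 2·29289.3 = 58700 μs.

58700 μs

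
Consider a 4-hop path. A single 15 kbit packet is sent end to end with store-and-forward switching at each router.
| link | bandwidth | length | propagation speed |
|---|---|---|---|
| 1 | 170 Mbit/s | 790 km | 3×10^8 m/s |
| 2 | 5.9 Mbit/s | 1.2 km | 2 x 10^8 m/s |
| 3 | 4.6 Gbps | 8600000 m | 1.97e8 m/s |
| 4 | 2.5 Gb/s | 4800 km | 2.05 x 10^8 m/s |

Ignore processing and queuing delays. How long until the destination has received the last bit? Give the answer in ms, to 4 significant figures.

72.35 ms

L = 15000 bits.
Transmission delays (L/R per hop): 0.0882353, 2.54237, 0.00326087, 0.006 ms; sum = 2.63987 ms.
Propagation delays (d/s per hop): 2.63333, 0.006, 43.6548, 23.4146 ms; sum = 69.7088 ms.
End-to-end = 72.35 ms.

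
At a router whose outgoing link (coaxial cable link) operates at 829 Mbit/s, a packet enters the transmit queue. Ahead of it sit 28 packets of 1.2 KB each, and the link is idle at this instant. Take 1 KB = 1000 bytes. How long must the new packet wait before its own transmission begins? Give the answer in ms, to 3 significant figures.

Each queued packet: L/R = 9600/829000000 = 0.0115802 ms.
28 queued → 0.324246 ms.
Queuing delay = 0.324 ms.

0.324 ms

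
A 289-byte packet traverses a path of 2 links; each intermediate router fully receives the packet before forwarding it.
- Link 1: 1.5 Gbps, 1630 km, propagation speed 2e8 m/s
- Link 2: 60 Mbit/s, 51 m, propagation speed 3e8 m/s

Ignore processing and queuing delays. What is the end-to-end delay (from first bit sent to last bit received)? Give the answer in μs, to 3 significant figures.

L = 289 × 8 = 2312 bits.
Transmission delays (L/R per hop): 1.54133, 38.5333 μs; sum = 40.0747 μs.
Propagation delays (d/s per hop): 8150, 0.17 μs; sum = 8150.17 μs.
End-to-end = 8190 μs.

8190 μs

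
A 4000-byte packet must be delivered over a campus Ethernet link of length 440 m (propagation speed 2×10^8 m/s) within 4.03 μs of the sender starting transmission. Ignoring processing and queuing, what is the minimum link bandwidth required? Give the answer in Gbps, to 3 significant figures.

L = 32000 bits.
Propagation delay = 440 / 200000000 = 2.2 μs.
Transmission budget = 4.03 − 2.2 = 1.83 μs.
R ≥ L / t_tx = 32000 bits / 1.83e-06 s = 17.5 Gbps.

17.5 Gbps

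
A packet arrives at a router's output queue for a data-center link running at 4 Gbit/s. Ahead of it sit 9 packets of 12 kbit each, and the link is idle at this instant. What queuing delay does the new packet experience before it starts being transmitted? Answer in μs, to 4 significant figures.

Each queued packet: L/R = 12000/4000000000 = 3 μs.
9 queued → 27 μs.
Queuing delay = 27.00 μs.

27.00 μs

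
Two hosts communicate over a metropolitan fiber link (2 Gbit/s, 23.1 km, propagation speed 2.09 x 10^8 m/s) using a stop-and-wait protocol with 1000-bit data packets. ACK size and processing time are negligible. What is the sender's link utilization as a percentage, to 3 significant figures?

t_tx = L/R = 1000/2000000000 = 5e-07 s.
t_prop = 23100/209000000 = 0.000110526 s; RTT = 0.000221053 s.
Cycle = t_tx + RTT = 0.000221553 s.
Utilization = t_tx / cycle = 5e-07/0.000221553 = 0.226 %.

0.226 %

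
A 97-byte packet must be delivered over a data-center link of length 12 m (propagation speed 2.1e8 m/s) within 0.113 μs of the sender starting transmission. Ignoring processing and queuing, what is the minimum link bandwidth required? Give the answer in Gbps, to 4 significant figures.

L = 776 bits.
Propagation delay = 12 / 210000000 = 0.0571429 μs.
Transmission budget = 0.113 − 0.0571429 = 0.0558571 μs.
R ≥ L / t_tx = 776 bits / 5.58571e-08 s = 13.89 Gbps.

13.89 Gbps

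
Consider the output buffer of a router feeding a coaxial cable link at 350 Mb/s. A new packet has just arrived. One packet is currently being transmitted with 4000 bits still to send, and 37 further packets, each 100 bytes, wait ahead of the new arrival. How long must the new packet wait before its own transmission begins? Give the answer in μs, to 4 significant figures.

96.00 μs

Each queued packet: L/R = 800/350000000 = 2.28571 μs.
37 queued → 84.5714 μs.
Plus remaining 4000 bits of current packet: 11.4286 μs.
Queuing delay = 96.00 μs.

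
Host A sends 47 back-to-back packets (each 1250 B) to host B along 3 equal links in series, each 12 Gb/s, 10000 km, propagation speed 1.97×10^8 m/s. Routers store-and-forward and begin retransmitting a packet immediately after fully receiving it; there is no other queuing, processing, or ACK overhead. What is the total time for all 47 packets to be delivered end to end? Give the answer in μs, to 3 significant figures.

Per-hop transmission t_tx = L/R = 10000/12000000000 = 0.833333 μs.
Per-hop propagation t_prop = 10000000/197000000 = 50761.4 μs.
Pipeline fill: first packet needs 3·t_tx to clear all hops; remaining 46 packets each add one t_tx.
Total = (3+47-1)·t_tx + 3·t_prop = 49·0.833333 + 3·50761.4 = 152000 μs.

152000 μs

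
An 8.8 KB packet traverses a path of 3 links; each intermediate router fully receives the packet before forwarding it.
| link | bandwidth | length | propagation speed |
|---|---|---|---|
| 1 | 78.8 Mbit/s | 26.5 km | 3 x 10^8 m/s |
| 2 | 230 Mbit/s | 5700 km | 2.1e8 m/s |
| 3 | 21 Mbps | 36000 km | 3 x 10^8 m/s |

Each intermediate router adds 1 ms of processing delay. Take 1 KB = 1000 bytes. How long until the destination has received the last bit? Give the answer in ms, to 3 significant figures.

154 ms

L = 70400 bits.
Transmission delays (L/R per hop): 0.893401, 0.306087, 3.35238 ms; sum = 4.55187 ms.
Propagation delays (d/s per hop): 0.0883333, 27.1429, 120 ms; sum = 147.231 ms.
Processing at 2 router(s): 2 × 1 ms = 2 ms.
End-to-end = 154 ms.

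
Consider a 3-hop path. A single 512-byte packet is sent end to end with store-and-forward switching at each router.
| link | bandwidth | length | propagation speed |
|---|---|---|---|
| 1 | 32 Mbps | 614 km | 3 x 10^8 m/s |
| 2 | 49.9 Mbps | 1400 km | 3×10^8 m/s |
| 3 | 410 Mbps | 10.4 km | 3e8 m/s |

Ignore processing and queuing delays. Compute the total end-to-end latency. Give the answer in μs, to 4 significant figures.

6968 μs

L = 512 × 8 = 4096 bits.
Transmission delays (L/R per hop): 128, 82.0842, 9.99024 μs; sum = 220.074 μs.
Propagation delays (d/s per hop): 2046.67, 4666.67, 34.6667 μs; sum = 6748 μs.
End-to-end = 6968 μs.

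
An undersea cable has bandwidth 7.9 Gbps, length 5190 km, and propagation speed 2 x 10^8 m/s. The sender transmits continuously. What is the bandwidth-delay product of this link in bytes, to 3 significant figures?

25600000 bytes

Propagation delay = 5190000 / 200000000 = 0.02595 s.
BDP = R × t_prop = 7900000000 × 0.02595 = 205005000 bits.
In bytes: 205005000/8 = 25600000 bytes.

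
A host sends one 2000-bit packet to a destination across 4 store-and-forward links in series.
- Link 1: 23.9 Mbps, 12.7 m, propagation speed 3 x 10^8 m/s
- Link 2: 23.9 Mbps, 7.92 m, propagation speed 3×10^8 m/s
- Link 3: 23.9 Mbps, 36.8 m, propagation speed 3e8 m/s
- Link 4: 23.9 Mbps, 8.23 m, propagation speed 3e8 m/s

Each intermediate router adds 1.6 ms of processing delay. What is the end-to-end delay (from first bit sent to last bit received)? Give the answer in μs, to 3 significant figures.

5130 μs

Transmission delay per hop = L/R = 2000/23900000 = 83.682 μs; 4 hops → 334.728 μs.
Propagation delays (d/s per hop): 0.0423333, 0.0264, 0.122667, 0.0274333 μs; sum = 0.218833 μs.
Processing at 3 router(s): 3 × 1.6 ms = 4800 μs.
End-to-end = 5130 μs.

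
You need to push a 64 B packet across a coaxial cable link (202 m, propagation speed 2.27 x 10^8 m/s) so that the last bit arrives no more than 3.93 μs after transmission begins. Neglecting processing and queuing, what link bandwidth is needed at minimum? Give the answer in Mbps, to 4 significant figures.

L = 512 bits.
Propagation delay = 202 / 227000000 = 0.889868 μs.
Transmission budget = 3.93 − 0.889868 = 3.04013 μs.
R ≥ L / t_tx = 512 bits / 3.04013e-06 s = 168.4 Mbps.

168.4 Mbps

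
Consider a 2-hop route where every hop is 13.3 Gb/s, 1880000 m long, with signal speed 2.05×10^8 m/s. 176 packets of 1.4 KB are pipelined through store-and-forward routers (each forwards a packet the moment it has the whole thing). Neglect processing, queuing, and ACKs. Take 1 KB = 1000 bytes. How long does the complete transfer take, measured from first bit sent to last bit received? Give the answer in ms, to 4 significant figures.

Per-hop transmission t_tx = L/R = 11200/13300000000 = 0.000842105 ms.
Per-hop propagation t_prop = 1880000/2.05e+08 = 9.17073 ms.
Pipeline fill: first packet needs 2·t_tx to clear all hops; remaining 175 packets each add one t_tx.
Total = (2+176-1)·t_tx + 2·t_prop = 177·0.000842105 + 2·9.17073 = 18.49 ms.

18.49 ms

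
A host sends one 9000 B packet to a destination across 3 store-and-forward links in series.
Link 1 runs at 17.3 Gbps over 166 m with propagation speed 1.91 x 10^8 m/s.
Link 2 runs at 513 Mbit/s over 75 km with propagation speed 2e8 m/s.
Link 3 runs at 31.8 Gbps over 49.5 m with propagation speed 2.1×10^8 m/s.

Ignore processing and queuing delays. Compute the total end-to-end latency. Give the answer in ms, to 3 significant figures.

0.523 ms

L = 9000 × 8 = 72000 bits.
Transmission delays (L/R per hop): 0.00416185, 0.140351, 0.00226415 ms; sum = 0.146777 ms.
Propagation delays (d/s per hop): 0.00086911, 0.375, 0.000235714 ms; sum = 0.376105 ms.
End-to-end = 0.523 ms.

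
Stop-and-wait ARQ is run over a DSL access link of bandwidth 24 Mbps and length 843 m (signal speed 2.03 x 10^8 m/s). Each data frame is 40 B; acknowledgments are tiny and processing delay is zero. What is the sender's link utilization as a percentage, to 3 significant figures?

61.6 %

t_tx = L/R = 320/24000000 = 1.33333e-05 s.
t_prop = 843/2.03e+08 = 4.15271e-06 s; RTT = 8.30542e-06 s.
Cycle = t_tx + RTT = 2.16388e-05 s.
Utilization = t_tx / cycle = 1.33333e-05/2.16388e-05 = 61.6 %.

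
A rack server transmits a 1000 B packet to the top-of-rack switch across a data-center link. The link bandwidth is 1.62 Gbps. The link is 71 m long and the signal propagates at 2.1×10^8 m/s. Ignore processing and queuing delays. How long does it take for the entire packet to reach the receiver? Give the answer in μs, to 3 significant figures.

5.28 μs

L = 1000 × 8 = 8000 bits.
Transmission delay = L/R = 8000 / 1620000000 = 4.93827 μs.
Propagation delay = d/s = 71 m / 210000000 m/s = 0.338095 μs.
Total = 5.28 μs.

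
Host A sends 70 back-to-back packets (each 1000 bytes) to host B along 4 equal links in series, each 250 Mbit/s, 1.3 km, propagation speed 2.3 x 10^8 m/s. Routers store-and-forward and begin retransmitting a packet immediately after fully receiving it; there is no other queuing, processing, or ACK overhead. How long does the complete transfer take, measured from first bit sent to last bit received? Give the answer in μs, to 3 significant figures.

2360 μs

Per-hop transmission t_tx = L/R = 8000/250000000 = 32 μs.
Per-hop propagation t_prop = 1300/2.3e+08 = 5.65217 μs.
Pipeline fill: first packet needs 4·t_tx to clear all hops; remaining 69 packets each add one t_tx.
Total = (4+70-1)·t_tx + 4·t_prop = 73·32 + 4·5.65217 = 2360 μs.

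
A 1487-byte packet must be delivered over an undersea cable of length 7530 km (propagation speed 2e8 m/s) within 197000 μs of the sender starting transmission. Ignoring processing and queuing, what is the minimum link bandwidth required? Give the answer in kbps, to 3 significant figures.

74.7 kbps

L = 11896 bits.
Propagation delay = 7530000 / 200000000 = 37650 μs.
Transmission budget = 197000 − 37650 = 159350 μs.
R ≥ L / t_tx = 11896 bits / 0.15935 s = 74.7 kbps.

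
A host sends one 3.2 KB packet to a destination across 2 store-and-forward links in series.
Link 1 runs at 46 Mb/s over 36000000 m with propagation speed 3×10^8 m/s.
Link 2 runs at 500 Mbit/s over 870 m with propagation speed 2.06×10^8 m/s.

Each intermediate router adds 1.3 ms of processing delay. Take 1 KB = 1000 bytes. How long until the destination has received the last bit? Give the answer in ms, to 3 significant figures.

L = 25600 bits.
Transmission delays (L/R per hop): 0.556522, 0.0512 ms; sum = 0.607722 ms.
Propagation delays (d/s per hop): 120, 0.0042233 ms; sum = 120.004 ms.
Processing at 1 router(s): 1 × 1.3 ms = 1.3 ms.
End-to-end = 122 ms.

122 ms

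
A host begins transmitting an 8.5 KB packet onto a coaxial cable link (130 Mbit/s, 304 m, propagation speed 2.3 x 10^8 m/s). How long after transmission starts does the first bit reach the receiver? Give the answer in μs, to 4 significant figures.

First bit experiences only propagation delay: d/s = 304/2.3e+08 = 1.322 μs.

1.322 μs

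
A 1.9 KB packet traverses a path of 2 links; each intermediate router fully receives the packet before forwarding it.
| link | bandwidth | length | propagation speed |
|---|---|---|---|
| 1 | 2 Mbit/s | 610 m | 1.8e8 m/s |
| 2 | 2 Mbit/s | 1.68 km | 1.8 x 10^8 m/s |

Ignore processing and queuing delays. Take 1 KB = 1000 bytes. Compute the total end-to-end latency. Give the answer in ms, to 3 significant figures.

L = 15200 bits.
Transmission delay per hop = L/R = 15200/2000000 = 7.6 ms; 2 hops → 15.2 ms.
Propagation delays (d/s per hop): 0.00338889, 0.00933333 ms; sum = 0.0127222 ms.
End-to-end = 15.2 ms.

15.2 ms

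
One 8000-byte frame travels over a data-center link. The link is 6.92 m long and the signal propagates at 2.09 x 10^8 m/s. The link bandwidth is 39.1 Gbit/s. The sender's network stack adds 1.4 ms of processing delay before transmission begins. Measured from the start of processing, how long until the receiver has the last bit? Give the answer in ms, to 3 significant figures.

L = 8000 × 8 = 64000 bits.
Transmission delay = L/R = 64000 / 39100000000 = 0.00163683 ms.
Propagation delay = d/s = 6.92 m / 209000000 m/s = 3.311e-05 ms.
Plus processing delay 1.4 ms = 1.4 ms.
Total = 1.40 ms.

1.40 ms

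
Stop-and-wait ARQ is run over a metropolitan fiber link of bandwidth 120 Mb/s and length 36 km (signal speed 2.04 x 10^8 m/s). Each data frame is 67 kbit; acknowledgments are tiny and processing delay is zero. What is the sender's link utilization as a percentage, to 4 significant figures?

t_tx = L/R = 67000/120000000 = 0.000558333 s.
t_prop = 36000/204000000 = 0.000176471 s; RTT = 0.000352941 s.
Cycle = t_tx + RTT = 0.000911275 s.
Utilization = t_tx / cycle = 0.000558333/0.000911275 = 61.27 %.

61.27 %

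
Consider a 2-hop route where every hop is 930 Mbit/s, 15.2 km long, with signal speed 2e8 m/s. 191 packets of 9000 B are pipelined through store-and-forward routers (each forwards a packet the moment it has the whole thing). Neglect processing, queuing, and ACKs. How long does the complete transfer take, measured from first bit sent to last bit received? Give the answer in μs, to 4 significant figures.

Per-hop transmission t_tx = L/R = 72000/930000000 = 77.4194 μs.
Per-hop propagation t_prop = 15200/200000000 = 76 μs.
Pipeline fill: first packet needs 2·t_tx to clear all hops; remaining 190 packets each add one t_tx.
Total = (2+191-1)·t_tx + 2·t_prop = 192·77.4194 + 2·76 = 15020 μs.

15020 μs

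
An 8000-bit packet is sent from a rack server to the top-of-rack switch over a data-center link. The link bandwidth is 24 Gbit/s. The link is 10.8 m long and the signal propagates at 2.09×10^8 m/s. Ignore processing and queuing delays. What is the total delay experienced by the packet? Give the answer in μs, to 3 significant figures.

0.385 μs

Transmission delay = L/R = 8000 / 24000000000 = 0.333333 μs.
Propagation delay = d/s = 10.8 m / 209000000 m/s = 0.0516746 μs.
Total = 0.385 μs.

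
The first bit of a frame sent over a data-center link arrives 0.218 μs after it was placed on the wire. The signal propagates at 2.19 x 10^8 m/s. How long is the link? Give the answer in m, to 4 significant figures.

d = s × t_prop = 219000000 × 2.18e-07 = 47.74 m.

47.74 m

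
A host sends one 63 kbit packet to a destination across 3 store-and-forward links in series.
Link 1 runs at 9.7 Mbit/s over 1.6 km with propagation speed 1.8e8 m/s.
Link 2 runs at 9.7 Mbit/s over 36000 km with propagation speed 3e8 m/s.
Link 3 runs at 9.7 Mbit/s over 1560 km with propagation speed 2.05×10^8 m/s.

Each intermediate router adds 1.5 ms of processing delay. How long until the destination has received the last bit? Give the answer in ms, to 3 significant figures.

L = 63000 bits.
Transmission delay per hop = L/R = 63000/9700000 = 6.49485 ms; 3 hops → 19.4845 ms.
Propagation delays (d/s per hop): 0.00888889, 120, 7.60976 ms; sum = 127.619 ms.
Processing at 2 router(s): 2 × 1.5 ms = 3 ms.
End-to-end = 150 ms.

150 ms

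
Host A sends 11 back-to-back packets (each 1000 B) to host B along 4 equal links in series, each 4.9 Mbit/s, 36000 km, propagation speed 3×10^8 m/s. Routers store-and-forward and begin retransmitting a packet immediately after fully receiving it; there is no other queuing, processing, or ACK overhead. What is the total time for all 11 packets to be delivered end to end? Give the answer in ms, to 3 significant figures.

503 ms

Per-hop transmission t_tx = L/R = 8000/4900000 = 1.63265 ms.
Per-hop propagation t_prop = 36000000/300000000 = 120 ms.
Pipeline fill: first packet needs 4·t_tx to clear all hops; remaining 10 packets each add one t_tx.
Total = (4+11-1)·t_tx + 4·t_prop = 14·1.63265 + 4·120 = 503 ms.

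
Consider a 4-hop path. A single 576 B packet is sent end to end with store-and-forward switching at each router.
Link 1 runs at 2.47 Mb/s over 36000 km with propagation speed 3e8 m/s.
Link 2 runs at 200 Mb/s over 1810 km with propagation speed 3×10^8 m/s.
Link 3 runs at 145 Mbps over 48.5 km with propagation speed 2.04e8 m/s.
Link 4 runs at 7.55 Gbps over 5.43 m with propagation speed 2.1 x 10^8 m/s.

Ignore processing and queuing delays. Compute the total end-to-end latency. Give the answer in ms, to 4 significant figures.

128.2 ms

L = 576 × 8 = 4608 bits.
Transmission delays (L/R per hop): 1.86559, 0.02304, 0.0317793, 0.000610331 ms; sum = 1.92102 ms.
Propagation delays (d/s per hop): 120, 6.03333, 0.237745, 2.58571e-05 ms; sum = 126.271 ms.
End-to-end = 128.2 ms.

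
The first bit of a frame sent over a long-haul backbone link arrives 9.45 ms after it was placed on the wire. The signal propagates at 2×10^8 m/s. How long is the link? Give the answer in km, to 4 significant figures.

d = s × t_prop = 200000000 × 0.00945 = 1890 km.

1890 km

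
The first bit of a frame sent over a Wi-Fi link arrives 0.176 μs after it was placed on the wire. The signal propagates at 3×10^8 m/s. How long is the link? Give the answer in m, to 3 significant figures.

d = s × t_prop = 300000000 × 1.76e-07 = 52.8 m.

52.8 m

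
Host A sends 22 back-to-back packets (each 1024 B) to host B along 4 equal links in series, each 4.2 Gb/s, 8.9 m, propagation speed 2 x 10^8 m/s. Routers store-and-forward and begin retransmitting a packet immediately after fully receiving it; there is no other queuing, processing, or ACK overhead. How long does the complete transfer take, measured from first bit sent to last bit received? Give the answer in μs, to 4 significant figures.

Per-hop transmission t_tx = L/R = 8192/4200000000 = 1.95048 μs.
Per-hop propagation t_prop = 8.9/200000000 = 0.0445 μs.
Pipeline fill: first packet needs 4·t_tx to clear all hops; remaining 21 packets each add one t_tx.
Total = (4+22-1)·t_tx + 4·t_prop = 25·1.95048 + 4·0.0445 = 48.94 μs.

48.94 μs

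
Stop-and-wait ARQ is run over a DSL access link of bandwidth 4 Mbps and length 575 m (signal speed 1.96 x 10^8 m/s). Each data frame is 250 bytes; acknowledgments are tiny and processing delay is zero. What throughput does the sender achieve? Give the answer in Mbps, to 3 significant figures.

3.95 Mbps

t_tx = L/R = 2000/4000000 = 0.0005 s.
t_prop = 575/196000000 = 2.93367e-06 s; RTT = 5.86735e-06 s.
Cycle = t_tx + RTT = 0.000505867 s.
Throughput = L / cycle = 2000 / 0.000505867 = 3.95 Mbps.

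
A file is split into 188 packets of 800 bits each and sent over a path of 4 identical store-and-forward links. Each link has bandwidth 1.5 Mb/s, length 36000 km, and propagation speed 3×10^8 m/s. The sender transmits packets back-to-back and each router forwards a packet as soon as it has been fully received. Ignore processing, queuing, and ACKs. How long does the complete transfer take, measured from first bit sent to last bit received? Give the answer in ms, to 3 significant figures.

Per-hop transmission t_tx = L/R = 800/1500000 = 0.533333 ms.
Per-hop propagation t_prop = 36000000/300000000 = 120 ms.
Pipeline fill: first packet needs 4·t_tx to clear all hops; remaining 187 packets each add one t_tx.
Total = (4+188-1)·t_tx + 4·t_prop = 191·0.533333 + 4·120 = 582 ms.

582 ms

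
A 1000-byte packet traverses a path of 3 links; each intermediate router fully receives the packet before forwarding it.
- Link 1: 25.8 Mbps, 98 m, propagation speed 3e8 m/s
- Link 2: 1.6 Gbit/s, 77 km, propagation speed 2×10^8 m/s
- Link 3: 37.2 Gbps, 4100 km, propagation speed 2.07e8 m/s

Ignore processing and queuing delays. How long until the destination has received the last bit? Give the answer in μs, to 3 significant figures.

20500 μs

L = 1000 × 8 = 8000 bits.
Transmission delays (L/R per hop): 310.078, 5, 0.215054 μs; sum = 315.293 μs.
Propagation delays (d/s per hop): 0.326667, 385, 19806.8 μs; sum = 20192.1 μs.
End-to-end = 20500 μs.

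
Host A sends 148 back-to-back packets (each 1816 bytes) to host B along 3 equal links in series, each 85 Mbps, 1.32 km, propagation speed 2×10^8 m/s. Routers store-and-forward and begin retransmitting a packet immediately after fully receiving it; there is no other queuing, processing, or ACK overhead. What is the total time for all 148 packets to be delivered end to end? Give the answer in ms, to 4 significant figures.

Per-hop transmission t_tx = L/R = 14528/85000000 = 0.170918 ms.
Per-hop propagation t_prop = 1320/200000000 = 0.0066 ms.
Pipeline fill: first packet needs 3·t_tx to clear all hops; remaining 147 packets each add one t_tx.
Total = (3+148-1)·t_tx + 3·t_prop = 150·0.170918 + 3·0.0066 = 25.66 ms.

25.66 ms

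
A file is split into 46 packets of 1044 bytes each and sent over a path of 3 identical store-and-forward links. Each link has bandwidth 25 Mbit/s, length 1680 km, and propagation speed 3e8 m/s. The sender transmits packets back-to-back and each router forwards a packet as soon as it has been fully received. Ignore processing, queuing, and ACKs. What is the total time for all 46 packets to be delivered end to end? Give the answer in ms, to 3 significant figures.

32.8 ms

Per-hop transmission t_tx = L/R = 8352/25000000 = 0.33408 ms.
Per-hop propagation t_prop = 1680000/300000000 = 5.6 ms.
Pipeline fill: first packet needs 3·t_tx to clear all hops; remaining 45 packets each add one t_tx.
Total = (3+46-1)·t_tx + 3·t_prop = 48·0.33408 + 3·5.6 = 32.8 ms.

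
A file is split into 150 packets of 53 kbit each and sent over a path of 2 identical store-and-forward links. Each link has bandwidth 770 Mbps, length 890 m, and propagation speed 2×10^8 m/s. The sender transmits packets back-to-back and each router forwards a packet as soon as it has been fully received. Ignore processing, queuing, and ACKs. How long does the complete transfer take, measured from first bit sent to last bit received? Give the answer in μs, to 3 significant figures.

10400 μs

Per-hop transmission t_tx = L/R = 53000/770000000 = 68.8312 μs.
Per-hop propagation t_prop = 890/200000000 = 4.45 μs.
Pipeline fill: first packet needs 2·t_tx to clear all hops; remaining 149 packets each add one t_tx.
Total = (2+150-1)·t_tx + 2·t_prop = 151·68.8312 + 2·4.45 = 10400 μs.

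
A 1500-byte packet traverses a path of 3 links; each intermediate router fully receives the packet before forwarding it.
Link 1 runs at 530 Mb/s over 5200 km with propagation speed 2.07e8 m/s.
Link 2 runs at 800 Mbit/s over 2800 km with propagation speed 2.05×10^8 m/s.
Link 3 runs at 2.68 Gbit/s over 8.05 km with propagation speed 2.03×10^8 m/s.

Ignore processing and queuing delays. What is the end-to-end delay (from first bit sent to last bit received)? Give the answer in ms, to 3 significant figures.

L = 1500 × 8 = 12000 bits.
Transmission delays (L/R per hop): 0.0226415, 0.015, 0.00447761 ms; sum = 0.0421191 ms.
Propagation delays (d/s per hop): 25.1208, 13.6585, 0.0396552 ms; sum = 38.819 ms.
End-to-end = 38.9 ms.

38.9 ms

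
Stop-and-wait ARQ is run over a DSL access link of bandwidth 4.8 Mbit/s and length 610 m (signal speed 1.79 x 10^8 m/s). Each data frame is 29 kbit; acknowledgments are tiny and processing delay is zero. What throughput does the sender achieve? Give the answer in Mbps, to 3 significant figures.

4.79 Mbps

t_tx = L/R = 29000/4800000 = 0.00604167 s.
t_prop = 610/179000000 = 3.40782e-06 s; RTT = 6.81564e-06 s.
Cycle = t_tx + RTT = 0.00604848 s.
Throughput = L / cycle = 29000 / 0.00604848 = 4.79 Mbps.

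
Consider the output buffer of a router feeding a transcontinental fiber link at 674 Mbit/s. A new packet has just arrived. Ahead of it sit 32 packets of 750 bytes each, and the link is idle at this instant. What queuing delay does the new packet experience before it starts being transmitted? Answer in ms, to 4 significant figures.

0.2849 ms

Each queued packet: L/R = 6000/674000000 = 0.00890208 ms.
32 queued → 0.284866 ms.
Queuing delay = 0.2849 ms.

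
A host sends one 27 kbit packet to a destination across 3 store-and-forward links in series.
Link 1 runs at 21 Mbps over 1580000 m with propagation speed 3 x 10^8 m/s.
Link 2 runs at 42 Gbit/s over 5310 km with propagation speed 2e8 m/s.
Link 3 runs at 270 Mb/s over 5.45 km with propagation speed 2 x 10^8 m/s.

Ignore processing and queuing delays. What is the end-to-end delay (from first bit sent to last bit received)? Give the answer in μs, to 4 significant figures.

L = 27000 bits.
Transmission delays (L/R per hop): 1285.71, 0.642857, 100 μs; sum = 1386.36 μs.
Propagation delays (d/s per hop): 5266.67, 26550, 27.25 μs; sum = 31843.9 μs.
End-to-end = 33230 μs.

33230 μs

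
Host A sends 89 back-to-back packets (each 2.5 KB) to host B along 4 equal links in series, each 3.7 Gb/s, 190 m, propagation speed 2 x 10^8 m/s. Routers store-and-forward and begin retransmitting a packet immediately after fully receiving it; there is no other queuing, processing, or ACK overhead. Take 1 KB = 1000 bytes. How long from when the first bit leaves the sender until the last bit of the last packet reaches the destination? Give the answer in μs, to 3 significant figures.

501 μs

Per-hop transmission t_tx = L/R = 20000/3700000000 = 5.40541 μs.
Per-hop propagation t_prop = 190/200000000 = 0.95 μs.
Pipeline fill: first packet needs 4·t_tx to clear all hops; remaining 88 packets each add one t_tx.
Total = (4+89-1)·t_tx + 4·t_prop = 92·5.40541 + 4·0.95 = 501 μs.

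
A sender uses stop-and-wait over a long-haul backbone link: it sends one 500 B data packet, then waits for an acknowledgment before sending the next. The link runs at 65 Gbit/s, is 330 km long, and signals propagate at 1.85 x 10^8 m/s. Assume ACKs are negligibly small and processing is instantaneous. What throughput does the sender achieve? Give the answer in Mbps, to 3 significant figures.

1.12 Mbps

t_tx = L/R = 4000/65000000000 = 6.15385e-08 s.
t_prop = 330000/185000000 = 0.00178378 s; RTT = 0.00356757 s.
Cycle = t_tx + RTT = 0.00356763 s.
Throughput = L / cycle = 4000 / 0.00356763 = 1.12 Mbps.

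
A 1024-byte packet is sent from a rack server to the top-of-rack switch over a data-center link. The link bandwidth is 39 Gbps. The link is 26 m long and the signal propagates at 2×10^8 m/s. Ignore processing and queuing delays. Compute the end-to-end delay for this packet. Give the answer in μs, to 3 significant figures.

L = 1024 × 8 = 8192 bits.
Transmission delay = L/R = 8192 / 39000000000 = 0.210051 μs.
Propagation delay = d/s = 26 m / 200000000 m/s = 0.13 μs.
Total = 0.340 μs.

0.340 μs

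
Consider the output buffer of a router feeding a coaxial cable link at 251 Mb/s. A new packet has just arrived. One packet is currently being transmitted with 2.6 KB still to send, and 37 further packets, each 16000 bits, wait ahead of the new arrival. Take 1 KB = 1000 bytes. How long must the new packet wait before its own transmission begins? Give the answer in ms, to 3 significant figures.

2.44 ms

Each queued packet: L/R = 16000/251000000 = 0.063745 ms.
37 queued → 2.35857 ms.
Plus remaining 20800 bits of current packet: 0.0828685 ms.
Queuing delay = 2.44 ms.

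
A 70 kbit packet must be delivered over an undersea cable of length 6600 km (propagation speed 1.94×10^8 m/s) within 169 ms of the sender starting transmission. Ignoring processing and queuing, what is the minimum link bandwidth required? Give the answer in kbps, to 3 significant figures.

519 kbps

Propagation delay = 6600000 / 194000000 = 34.0206 ms.
Transmission budget = 169 − 34.0206 = 134.979 ms.
R ≥ L / t_tx = 70000 bits / 0.134979 s = 519 kbps.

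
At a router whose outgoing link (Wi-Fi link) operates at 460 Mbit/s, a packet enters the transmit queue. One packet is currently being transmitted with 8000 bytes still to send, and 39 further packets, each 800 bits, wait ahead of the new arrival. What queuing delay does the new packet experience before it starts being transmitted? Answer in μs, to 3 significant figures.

Each queued packet: L/R = 800/460000000 = 1.73913 μs.
39 queued → 67.8261 μs.
Plus remaining 64000 bits of current packet: 139.13 μs.
Queuing delay = 207 μs.

207 μs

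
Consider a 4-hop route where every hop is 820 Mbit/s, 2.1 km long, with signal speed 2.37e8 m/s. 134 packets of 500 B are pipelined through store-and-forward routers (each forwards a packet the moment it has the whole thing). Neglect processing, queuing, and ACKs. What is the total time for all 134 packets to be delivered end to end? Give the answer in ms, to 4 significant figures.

Per-hop transmission t_tx = L/R = 4000/820000000 = 0.00487805 ms.
Per-hop propagation t_prop = 2100/237000000 = 0.00886076 ms.
Pipeline fill: first packet needs 4·t_tx to clear all hops; remaining 133 packets each add one t_tx.
Total = (4+134-1)·t_tx + 4·t_prop = 137·0.00487805 + 4·0.00886076 = 0.7037 ms.

0.7037 ms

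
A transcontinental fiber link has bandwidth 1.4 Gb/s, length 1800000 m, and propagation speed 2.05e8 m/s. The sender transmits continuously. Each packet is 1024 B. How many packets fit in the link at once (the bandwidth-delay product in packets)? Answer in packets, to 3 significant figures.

Propagation delay = 1800000 / 2.05e+08 = 0.00878049 s.
BDP = R × t_prop = 1400000000 × 0.00878049 = 12292700 bits.
In packets of 8192 bits: 1500 packets.

1500 packets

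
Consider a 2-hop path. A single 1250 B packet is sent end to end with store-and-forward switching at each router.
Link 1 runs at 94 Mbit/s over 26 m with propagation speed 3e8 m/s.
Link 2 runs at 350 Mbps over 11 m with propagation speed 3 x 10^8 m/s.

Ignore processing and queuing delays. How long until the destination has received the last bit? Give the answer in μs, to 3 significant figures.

135 μs

L = 1250 × 8 = 10000 bits.
Transmission delays (L/R per hop): 106.383, 28.5714 μs; sum = 134.954 μs.
Propagation delays (d/s per hop): 0.0866667, 0.0366667 μs; sum = 0.123333 μs.
End-to-end = 135 μs.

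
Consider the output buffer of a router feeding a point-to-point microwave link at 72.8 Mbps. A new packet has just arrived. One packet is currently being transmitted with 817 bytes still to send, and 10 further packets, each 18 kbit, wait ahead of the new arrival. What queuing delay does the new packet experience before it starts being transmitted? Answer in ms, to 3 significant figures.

2.56 ms

Each queued packet: L/R = 18000/72800000 = 0.247253 ms.
10 queued → 2.47253 ms.
Plus remaining 6536 bits of current packet: 0.0897802 ms.
Queuing delay = 2.56 ms.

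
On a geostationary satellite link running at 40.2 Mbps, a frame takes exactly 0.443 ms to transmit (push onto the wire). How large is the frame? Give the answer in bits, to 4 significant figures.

L = R × t_tx = 40200000 b/s × 0.000443 s = 17808.6 bits.

17810 bits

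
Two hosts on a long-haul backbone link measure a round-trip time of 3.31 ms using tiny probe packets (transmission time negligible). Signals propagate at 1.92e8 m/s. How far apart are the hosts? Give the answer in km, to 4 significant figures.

One-way propagation = RTT/2 = 1.655 ms.
d = s × t = 192000000 × 0.001655 = 317.8 km.

317.8 km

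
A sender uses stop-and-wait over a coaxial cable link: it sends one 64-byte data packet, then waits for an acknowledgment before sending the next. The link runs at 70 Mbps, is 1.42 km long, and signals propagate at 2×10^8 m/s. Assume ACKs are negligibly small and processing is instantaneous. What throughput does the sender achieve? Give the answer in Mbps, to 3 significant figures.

23.8 Mbps

t_tx = L/R = 512/70000000 = 7.31429e-06 s.
t_prop = 1420/200000000 = 7.1e-06 s; RTT = 1.42e-05 s.
Cycle = t_tx + RTT = 2.15143e-05 s.
Throughput = L / cycle = 512 / 2.15143e-05 = 23.8 Mbps.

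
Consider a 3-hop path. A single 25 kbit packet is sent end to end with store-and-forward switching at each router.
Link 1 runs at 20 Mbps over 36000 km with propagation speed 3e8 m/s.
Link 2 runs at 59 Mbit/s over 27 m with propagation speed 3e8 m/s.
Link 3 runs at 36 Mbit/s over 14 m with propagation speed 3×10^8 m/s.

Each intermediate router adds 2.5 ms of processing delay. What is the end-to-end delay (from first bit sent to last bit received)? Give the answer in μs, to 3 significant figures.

127000 μs

L = 25000 bits.
Transmission delays (L/R per hop): 1250, 423.729, 694.444 μs; sum = 2368.17 μs.
Propagation delays (d/s per hop): 120000, 0.09, 0.0466667 μs; sum = 120000 μs.
Processing at 2 router(s): 2 × 2.5 ms = 5000 μs.
End-to-end = 127000 μs.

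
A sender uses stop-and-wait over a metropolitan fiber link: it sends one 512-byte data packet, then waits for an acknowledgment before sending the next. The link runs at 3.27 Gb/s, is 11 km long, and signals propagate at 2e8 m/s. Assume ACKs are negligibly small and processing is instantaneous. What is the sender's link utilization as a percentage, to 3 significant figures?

t_tx = L/R = 4096/3270000000 = 1.2526e-06 s.
t_prop = 11000/200000000 = 5.5e-05 s; RTT = 0.00011 s.
Cycle = t_tx + RTT = 0.000111253 s.
Utilization = t_tx / cycle = 1.2526e-06/0.000111253 = 1.13 %.

1.13 %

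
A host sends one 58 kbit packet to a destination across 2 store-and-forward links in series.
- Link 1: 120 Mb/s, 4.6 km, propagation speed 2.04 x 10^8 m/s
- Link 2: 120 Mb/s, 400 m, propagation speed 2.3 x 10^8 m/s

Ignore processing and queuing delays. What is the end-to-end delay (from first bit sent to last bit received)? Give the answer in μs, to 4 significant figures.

991.0 μs

L = 58000 bits.
Transmission delay per hop = L/R = 58000/120000000 = 483.333 μs; 2 hops → 966.667 μs.
Propagation delays (d/s per hop): 22.549, 1.73913 μs; sum = 24.2882 μs.
End-to-end = 991.0 μs.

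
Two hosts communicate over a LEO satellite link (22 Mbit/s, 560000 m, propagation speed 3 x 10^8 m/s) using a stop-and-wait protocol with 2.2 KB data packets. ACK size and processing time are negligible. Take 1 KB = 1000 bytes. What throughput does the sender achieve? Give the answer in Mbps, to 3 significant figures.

3.88 Mbps

t_tx = L/R = 17600/22000000 = 0.0008 s.
t_prop = 560000/300000000 = 0.00186667 s; RTT = 0.00373333 s.
Cycle = t_tx + RTT = 0.00453333 s.
Throughput = L / cycle = 17600 / 0.00453333 = 3.88 Mbps.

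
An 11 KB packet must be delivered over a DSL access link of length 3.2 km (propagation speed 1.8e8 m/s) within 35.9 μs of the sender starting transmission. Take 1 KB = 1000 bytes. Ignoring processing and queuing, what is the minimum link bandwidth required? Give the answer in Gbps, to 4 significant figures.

4.856 Gbps

L = 88000 bits.
Propagation delay = 3200 / 180000000 = 17.7778 μs.
Transmission budget = 35.9 − 17.7778 = 18.1222 μs.
R ≥ L / t_tx = 88000 bits / 1.81222e-05 s = 4.856 Gbps.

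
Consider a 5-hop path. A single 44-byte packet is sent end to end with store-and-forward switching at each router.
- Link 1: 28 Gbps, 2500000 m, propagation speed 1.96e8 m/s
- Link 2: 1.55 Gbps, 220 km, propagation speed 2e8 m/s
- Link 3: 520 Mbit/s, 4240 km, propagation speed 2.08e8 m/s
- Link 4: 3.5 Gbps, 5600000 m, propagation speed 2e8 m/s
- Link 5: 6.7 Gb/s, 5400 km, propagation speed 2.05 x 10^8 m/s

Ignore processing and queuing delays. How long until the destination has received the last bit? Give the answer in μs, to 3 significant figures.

88600 μs

L = 44 × 8 = 352 bits.
Transmission delays (L/R per hop): 0.0125714, 0.227097, 0.676923, 0.100571, 0.0525373 μs; sum = 1.0697 μs.
Propagation delays (d/s per hop): 12755.1, 1100, 20384.6, 28000, 26341.5 μs; sum = 88581.2 μs.
End-to-end = 88600 μs.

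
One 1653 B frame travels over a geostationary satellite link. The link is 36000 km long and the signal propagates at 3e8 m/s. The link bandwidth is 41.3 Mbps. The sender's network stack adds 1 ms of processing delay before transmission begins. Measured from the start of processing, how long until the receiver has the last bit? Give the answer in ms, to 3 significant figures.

L = 1653 × 8 = 13224 bits.
Transmission delay = L/R = 13224 / 41300000 = 0.320194 ms.
Propagation delay = d/s = 36000000 m / 300000000 m/s = 120 ms.
Plus processing delay 1 ms = 1 ms.
Total = 121 ms.

121 ms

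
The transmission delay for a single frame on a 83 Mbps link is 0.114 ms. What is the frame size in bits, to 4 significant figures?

9462 bits

L = R × t_tx = 83000000 b/s × 0.000114 s = 9462 bits.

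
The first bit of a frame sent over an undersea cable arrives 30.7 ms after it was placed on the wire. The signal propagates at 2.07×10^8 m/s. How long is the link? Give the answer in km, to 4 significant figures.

d = s × t_prop = 2.07e+08 × 0.0307 = 6355 km.

6355 km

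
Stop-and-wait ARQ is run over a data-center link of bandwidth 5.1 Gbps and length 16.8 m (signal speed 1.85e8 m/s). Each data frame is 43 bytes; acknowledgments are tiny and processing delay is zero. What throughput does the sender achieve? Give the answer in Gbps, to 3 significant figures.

1.38 Gbps

t_tx = L/R = 344/5100000000 = 6.7451e-08 s.
t_prop = 16.8/185000000 = 9.08108e-08 s; RTT = 1.81622e-07 s.
Cycle = t_tx + RTT = 2.49073e-07 s.
Throughput = L / cycle = 344 / 2.49073e-07 = 1.38 Gbps.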